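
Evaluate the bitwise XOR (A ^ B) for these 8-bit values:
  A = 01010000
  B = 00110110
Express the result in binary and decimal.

Apply ^ to each column (1 where bits differ):
  01010000
^ 00110110
----------
  01100110

Answer: 01100110 (102)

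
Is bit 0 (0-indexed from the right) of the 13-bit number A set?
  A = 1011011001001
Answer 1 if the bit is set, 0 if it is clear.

Bit 0 is the 1st from the right.
  1011011001001
              ^
That bit is 1.

Answer: 1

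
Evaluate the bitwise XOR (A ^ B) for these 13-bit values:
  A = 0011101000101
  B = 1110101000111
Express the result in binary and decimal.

Apply ^ to each column (1 where bits differ):
  0011101000101
^ 1110101000111
---------------
  1101000000010

Answer: 1101000000010 (6658)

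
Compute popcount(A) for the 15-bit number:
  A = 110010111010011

110010111010011
1-bits at positions (from bit 0 = LSB): 0, 1, 4, 6, 7, 8, 10, 13, 14
Count = 9

Answer: 9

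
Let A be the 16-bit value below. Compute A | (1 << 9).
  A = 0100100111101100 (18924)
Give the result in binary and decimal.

Mask = 1 << 9 = 0000001000000000
Bit 9 of A is 0, so OR-ing with the mask flips it to 1.
  0100100111101100
| 0000001000000000
------------------
  0100101111101100

Answer: 0100101111101100 (19436)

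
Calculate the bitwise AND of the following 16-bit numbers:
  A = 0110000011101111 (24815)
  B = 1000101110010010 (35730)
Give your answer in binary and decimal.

Apply & to each column (1 only where both bits are 1):
  0110000011101111
& 1000101110010010
------------------
  0000000010000010

Answer: 0000000010000010 (130)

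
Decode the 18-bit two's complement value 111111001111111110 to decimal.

MSB is 1, so the value is negative. Find the magnitude:
1. Invert bits:  000000110000000001
2. Add 1:        000000110000000010  = 3074
3. Apply sign:   -3074

Answer: -3074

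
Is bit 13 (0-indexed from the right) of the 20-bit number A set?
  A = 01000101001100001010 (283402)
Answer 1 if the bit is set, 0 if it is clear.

Bit 13 is the 14th from the right.
  01000101001100001010
        ^
That bit is 0.

Answer: 0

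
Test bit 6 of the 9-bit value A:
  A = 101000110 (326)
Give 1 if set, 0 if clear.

Bit 6 is the 7th from the right.
  101000110
    ^
That bit is 1.

Answer: 1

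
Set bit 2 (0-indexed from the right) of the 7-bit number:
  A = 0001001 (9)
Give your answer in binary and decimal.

Mask = 1 << 2 = 0000100
Bit 2 of A is 0, so OR-ing with the mask flips it to 1.
  0001001
| 0000100
---------
  0001101

Answer: 0001101 (13)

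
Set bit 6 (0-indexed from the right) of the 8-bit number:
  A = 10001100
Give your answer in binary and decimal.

Mask = 1 << 6 = 01000000
Bit 6 of A is 0, so OR-ing with the mask flips it to 1.
  10001100
| 01000000
----------
  11001100

Answer: 11001100 (204)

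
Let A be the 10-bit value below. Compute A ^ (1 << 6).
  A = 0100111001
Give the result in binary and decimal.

Mask = 1 << 6 = 0001000000
Bit 6 of A is 0; XOR with the mask flips it to 1.
  0100111001
^ 0001000000
------------
  0101111001

Answer: 0101111001 (377)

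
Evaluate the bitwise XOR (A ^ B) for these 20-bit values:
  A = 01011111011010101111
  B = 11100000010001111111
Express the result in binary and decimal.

Apply ^ to each column (1 where bits differ):
  01011111011010101111
^ 11100000010001111111
----------------------
  10111111001011010000

Answer: 10111111001011010000 (783056)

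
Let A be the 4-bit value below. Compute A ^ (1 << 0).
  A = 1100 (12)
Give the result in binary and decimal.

Mask = 1 << 0 = 0001
Bit 0 of A is 0; XOR with the mask flips it to 1.
  1100
^ 0001
------
  1101

Answer: 1101 (13)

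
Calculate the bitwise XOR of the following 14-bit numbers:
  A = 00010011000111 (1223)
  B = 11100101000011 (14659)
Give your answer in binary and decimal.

Apply ^ to each column (1 where bits differ):
  00010011000111
^ 11100101000011
----------------
  11110110000100

Answer: 11110110000100 (15748)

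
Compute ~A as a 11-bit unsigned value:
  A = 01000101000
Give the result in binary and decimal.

Flip each bit (0->1, 1->0):
  01000101000
  10111010111

Answer: 10111010111 (1495)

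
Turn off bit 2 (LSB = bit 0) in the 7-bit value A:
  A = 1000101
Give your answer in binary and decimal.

Mask = ~(1 << 2) = 1111011
Bit 2 of A is 1, so AND-ing with the mask clears it to 0.
  1000101
& 1111011
---------
  1000001

Answer: 1000001 (65)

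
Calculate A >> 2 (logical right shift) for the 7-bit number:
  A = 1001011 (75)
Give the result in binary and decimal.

Logical shift right by 2: drop the bottom 2 bit(s), prepend 2 zero(s) on the left.
  1001011  ->  keep [10010], discard [11], prepend 00
= 0010010

Answer: 0010010 (18)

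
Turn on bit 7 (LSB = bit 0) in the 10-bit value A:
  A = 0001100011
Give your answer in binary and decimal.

Mask = 1 << 7 = 0010000000
Bit 7 of A is 0, so OR-ing with the mask flips it to 1.
  0001100011
| 0010000000
------------
  0011100011

Answer: 0011100011 (227)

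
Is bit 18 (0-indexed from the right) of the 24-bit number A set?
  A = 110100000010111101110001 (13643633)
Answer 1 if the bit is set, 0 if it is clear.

Bit 18 is the 19th from the right.
  110100000010111101110001
       ^
That bit is 0.

Answer: 0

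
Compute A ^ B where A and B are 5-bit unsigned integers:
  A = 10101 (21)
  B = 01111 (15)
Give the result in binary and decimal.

Apply ^ to each column (1 where bits differ):
  10101
^ 01111
-------
  11010

Answer: 11010 (26)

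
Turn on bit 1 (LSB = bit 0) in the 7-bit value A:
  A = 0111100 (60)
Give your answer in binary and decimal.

Mask = 1 << 1 = 0000010
Bit 1 of A is 0, so OR-ing with the mask flips it to 1.
  0111100
| 0000010
---------
  0111110

Answer: 0111110 (62)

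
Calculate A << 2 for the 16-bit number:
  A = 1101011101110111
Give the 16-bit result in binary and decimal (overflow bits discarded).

Shift left by 2: drop the top 2 bit(s), append 2 zero(s) on the right.
  1101011101110111  ->  discard [11], keep [01011101110111], append 00
= 0101110111011100

Answer: 0101110111011100 (24028)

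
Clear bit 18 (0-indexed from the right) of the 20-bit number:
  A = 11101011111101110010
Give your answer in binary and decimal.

Mask = ~(1 << 18) = 10111111111111111111
Bit 18 of A is 1, so AND-ing with the mask clears it to 0.
  11101011111101110010
& 10111111111111111111
----------------------
  10101011111101110010

Answer: 10101011111101110010 (704370)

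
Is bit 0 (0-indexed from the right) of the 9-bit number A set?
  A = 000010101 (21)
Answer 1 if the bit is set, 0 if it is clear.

Bit 0 is the 1st from the right.
  000010101
          ^
That bit is 1.

Answer: 1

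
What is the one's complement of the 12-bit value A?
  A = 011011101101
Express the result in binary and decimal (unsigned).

Flip each bit (0->1, 1->0):
  011011101101
  100100010010

Answer: 100100010010 (2322)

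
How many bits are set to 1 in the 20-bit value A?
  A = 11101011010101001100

11101011010101001100
1-bits at positions (from bit 0 = LSB): 2, 3, 6, 8, 10, 12, 13, 15, 17, 18, 19
Count = 11

Answer: 11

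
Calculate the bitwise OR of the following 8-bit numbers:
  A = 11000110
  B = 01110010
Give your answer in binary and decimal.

Apply | to each column (1 where either bit is 1):
  11000110
| 01110010
----------
  11110110

Answer: 11110110 (246)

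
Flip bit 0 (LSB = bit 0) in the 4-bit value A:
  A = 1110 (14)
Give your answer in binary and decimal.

Mask = 1 << 0 = 0001
Bit 0 of A is 0; XOR with the mask flips it to 1.
  1110
^ 0001
------
  1111

Answer: 1111 (15)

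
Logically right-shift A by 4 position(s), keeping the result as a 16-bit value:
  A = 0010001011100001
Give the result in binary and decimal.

Logical shift right by 4: drop the bottom 4 bit(s), prepend 4 zero(s) on the left.
  0010001011100001  ->  keep [001000101110], discard [0001], prepend 0000
= 0000001000101110

Answer: 0000001000101110 (558)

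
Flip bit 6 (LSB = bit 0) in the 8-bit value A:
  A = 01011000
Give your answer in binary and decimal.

Mask = 1 << 6 = 01000000
Bit 6 of A is 1; XOR with the mask flips it to 0.
  01011000
^ 01000000
----------
  00011000

Answer: 00011000 (24)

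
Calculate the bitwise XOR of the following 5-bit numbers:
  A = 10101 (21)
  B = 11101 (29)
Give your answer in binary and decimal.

Apply ^ to each column (1 where bits differ):
  10101
^ 11101
-------
  01000

Answer: 01000 (8)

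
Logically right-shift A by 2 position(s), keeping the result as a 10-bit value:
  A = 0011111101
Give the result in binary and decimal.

Logical shift right by 2: drop the bottom 2 bit(s), prepend 2 zero(s) on the left.
  0011111101  ->  keep [00111111], discard [01], prepend 00
= 0000111111

Answer: 0000111111 (63)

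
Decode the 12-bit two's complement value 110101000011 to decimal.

MSB is 1, so the value is negative. Find the magnitude:
1. Invert bits:  001010111100
2. Add 1:        001010111101  = 701
3. Apply sign:   -701

Answer: -701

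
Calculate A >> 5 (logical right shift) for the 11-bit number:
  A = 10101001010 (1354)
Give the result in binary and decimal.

Logical shift right by 5: drop the bottom 5 bit(s), prepend 5 zero(s) on the left.
  10101001010  ->  keep [101010], discard [01010], prepend 00000
= 00000101010

Answer: 00000101010 (42)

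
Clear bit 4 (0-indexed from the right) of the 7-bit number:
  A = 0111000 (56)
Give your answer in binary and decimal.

Mask = ~(1 << 4) = 1101111
Bit 4 of A is 1, so AND-ing with the mask clears it to 0.
  0111000
& 1101111
---------
  0101000

Answer: 0101000 (40)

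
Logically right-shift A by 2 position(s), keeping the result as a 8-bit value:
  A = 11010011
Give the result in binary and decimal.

Logical shift right by 2: drop the bottom 2 bit(s), prepend 2 zero(s) on the left.
  11010011  ->  keep [110100], discard [11], prepend 00
= 00110100

Answer: 00110100 (52)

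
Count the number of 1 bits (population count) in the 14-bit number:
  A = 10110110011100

10110110011100
1-bits at positions (from bit 0 = LSB): 2, 3, 4, 7, 8, 10, 11, 13
Count = 8

Answer: 8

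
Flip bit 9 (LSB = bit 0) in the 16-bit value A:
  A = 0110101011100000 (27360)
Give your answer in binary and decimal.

Mask = 1 << 9 = 0000001000000000
Bit 9 of A is 1; XOR with the mask flips it to 0.
  0110101011100000
^ 0000001000000000
------------------
  0110100011100000

Answer: 0110100011100000 (26848)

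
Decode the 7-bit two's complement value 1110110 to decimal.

MSB is 1, so the value is negative. Find the magnitude:
1. Invert bits:  0001001
2. Add 1:        0001010  = 10
3. Apply sign:   -10

Answer: -10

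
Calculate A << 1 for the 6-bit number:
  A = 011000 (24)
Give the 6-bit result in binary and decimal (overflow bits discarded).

Shift left by 1: drop the top 1 bit(s), append 1 zero(s) on the right.
  011000  ->  discard [0], keep [11000], append 0
= 110000

Answer: 110000 (48)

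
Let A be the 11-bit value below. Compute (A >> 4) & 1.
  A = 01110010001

Bit 4 is the 5th from the right.
  01110010001
        ^
That bit is 1.

Answer: 1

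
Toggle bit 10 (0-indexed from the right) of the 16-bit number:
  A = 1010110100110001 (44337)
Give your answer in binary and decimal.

Mask = 1 << 10 = 0000010000000000
Bit 10 of A is 1; XOR with the mask flips it to 0.
  1010110100110001
^ 0000010000000000
------------------
  1010100100110001

Answer: 1010100100110001 (43313)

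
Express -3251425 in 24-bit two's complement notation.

1. Binary of +3251425:  001100011001110011100001
2. Invert bits:     110011100110001100011110
3. Add 1:           110011100110001100011111

Answer: 110011100110001100011111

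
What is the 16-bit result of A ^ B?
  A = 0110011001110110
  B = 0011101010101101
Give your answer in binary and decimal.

Apply ^ to each column (1 where bits differ):
  0110011001110110
^ 0011101010101101
------------------
  0101110011011011

Answer: 0101110011011011 (23771)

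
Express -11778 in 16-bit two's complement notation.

1. Binary of +11778:  0010111000000010
2. Invert bits:     1101000111111101
3. Add 1:           1101000111111110

Answer: 1101000111111110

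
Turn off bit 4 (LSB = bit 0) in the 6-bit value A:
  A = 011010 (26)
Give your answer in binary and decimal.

Mask = ~(1 << 4) = 101111
Bit 4 of A is 1, so AND-ing with the mask clears it to 0.
  011010
& 101111
--------
  001010

Answer: 001010 (10)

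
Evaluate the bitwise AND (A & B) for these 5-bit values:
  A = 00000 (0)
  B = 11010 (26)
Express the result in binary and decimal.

Apply & to each column (1 only where both bits are 1):
  00000
& 11010
-------
  00000

Answer: 00000 (0)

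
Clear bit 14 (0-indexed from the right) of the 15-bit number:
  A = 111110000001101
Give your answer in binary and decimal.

Mask = ~(1 << 14) = 011111111111111
Bit 14 of A is 1, so AND-ing with the mask clears it to 0.
  111110000001101
& 011111111111111
-----------------
  011110000001101

Answer: 011110000001101 (15373)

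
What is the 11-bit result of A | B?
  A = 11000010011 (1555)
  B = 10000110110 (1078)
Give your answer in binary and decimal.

Apply | to each column (1 where either bit is 1):
  11000010011
| 10000110110
-------------
  11000110111

Answer: 11000110111 (1591)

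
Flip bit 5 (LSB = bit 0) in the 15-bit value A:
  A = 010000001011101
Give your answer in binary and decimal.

Mask = 1 << 5 = 000000000100000
Bit 5 of A is 0; XOR with the mask flips it to 1.
  010000001011101
^ 000000000100000
-----------------
  010000001111101

Answer: 010000001111101 (8317)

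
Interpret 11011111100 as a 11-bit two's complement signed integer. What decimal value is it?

MSB is 1, so the value is negative. Find the magnitude:
1. Invert bits:  00100000011
2. Add 1:        00100000100  = 260
3. Apply sign:   -260

Answer: -260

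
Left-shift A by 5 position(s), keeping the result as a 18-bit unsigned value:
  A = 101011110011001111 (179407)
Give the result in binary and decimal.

Shift left by 5: drop the top 5 bit(s), append 5 zero(s) on the right.
  101011110011001111  ->  discard [10101], keep [1110011001111], append 00000
= 111001100111100000

Answer: 111001100111100000 (236000)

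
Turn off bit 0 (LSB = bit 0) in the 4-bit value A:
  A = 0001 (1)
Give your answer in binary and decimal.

Mask = ~(1 << 0) = 1110
Bit 0 of A is 1, so AND-ing with the mask clears it to 0.
  0001
& 1110
------
  0000

Answer: 0000 (0)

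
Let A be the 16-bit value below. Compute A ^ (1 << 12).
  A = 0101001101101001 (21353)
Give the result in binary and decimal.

Mask = 1 << 12 = 0001000000000000
Bit 12 of A is 1; XOR with the mask flips it to 0.
  0101001101101001
^ 0001000000000000
------------------
  0100001101101001

Answer: 0100001101101001 (17257)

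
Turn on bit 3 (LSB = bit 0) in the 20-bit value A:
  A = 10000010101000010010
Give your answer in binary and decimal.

Mask = 1 << 3 = 00000000000000001000
Bit 3 of A is 0, so OR-ing with the mask flips it to 1.
  10000010101000010010
| 00000000000000001000
----------------------
  10000010101000011010

Answer: 10000010101000011010 (535066)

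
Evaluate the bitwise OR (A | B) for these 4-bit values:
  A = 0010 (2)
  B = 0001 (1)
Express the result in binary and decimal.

Apply | to each column (1 where either bit is 1):
  0010
| 0001
------
  0011

Answer: 0011 (3)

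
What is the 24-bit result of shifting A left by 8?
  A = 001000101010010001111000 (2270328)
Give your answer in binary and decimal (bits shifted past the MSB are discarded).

Shift left by 8: drop the top 8 bit(s), append 8 zero(s) on the right.
  001000101010010001111000  ->  discard [00100010], keep [1010010001111000], append 00000000
= 101001000111100000000000

Answer: 101001000111100000000000 (10778624)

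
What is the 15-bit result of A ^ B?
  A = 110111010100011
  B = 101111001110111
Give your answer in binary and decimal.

Apply ^ to each column (1 where bits differ):
  110111010100011
^ 101111001110111
-----------------
  011000011010100

Answer: 011000011010100 (12500)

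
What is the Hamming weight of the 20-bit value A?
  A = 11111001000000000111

11111001000000000111
1-bits at positions (from bit 0 = LSB): 0, 1, 2, 12, 15, 16, 17, 18, 19
Count = 9

Answer: 9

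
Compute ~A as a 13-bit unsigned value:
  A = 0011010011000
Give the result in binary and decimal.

Flip each bit (0->1, 1->0):
  0011010011000
  1100101100111

Answer: 1100101100111 (6503)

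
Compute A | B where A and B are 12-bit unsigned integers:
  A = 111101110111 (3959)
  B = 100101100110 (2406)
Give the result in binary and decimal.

Apply | to each column (1 where either bit is 1):
  111101110111
| 100101100110
--------------
  111101110111

Answer: 111101110111 (3959)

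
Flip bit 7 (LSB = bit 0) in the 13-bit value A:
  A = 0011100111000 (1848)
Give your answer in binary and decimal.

Mask = 1 << 7 = 0000010000000
Bit 7 of A is 0; XOR with the mask flips it to 1.
  0011100111000
^ 0000010000000
---------------
  0011110111000

Answer: 0011110111000 (1976)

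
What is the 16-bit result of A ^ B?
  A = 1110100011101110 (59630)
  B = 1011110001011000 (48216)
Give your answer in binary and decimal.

Apply ^ to each column (1 where bits differ):
  1110100011101110
^ 1011110001011000
------------------
  0101010010110110

Answer: 0101010010110110 (21686)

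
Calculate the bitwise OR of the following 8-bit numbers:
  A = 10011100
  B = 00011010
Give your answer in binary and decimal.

Apply | to each column (1 where either bit is 1):
  10011100
| 00011010
----------
  10011110

Answer: 10011110 (158)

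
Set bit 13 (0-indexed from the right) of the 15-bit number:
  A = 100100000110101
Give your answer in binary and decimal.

Mask = 1 << 13 = 010000000000000
Bit 13 of A is 0, so OR-ing with the mask flips it to 1.
  100100000110101
| 010000000000000
-----------------
  110100000110101

Answer: 110100000110101 (26677)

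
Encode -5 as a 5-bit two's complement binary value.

1. Binary of +5:  00101
2. Invert bits:     11010
3. Add 1:           11011

Answer: 11011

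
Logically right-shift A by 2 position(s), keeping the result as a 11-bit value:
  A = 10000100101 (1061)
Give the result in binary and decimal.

Logical shift right by 2: drop the bottom 2 bit(s), prepend 2 zero(s) on the left.
  10000100101  ->  keep [100001001], discard [01], prepend 00
= 00100001001

Answer: 00100001001 (265)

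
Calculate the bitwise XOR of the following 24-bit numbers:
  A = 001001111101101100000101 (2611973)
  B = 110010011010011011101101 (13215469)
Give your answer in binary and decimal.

Apply ^ to each column (1 where bits differ):
  001001111101101100000101
^ 110010011010011011101101
--------------------------
  111011100111110111101000

Answer: 111011100111110111101000 (15629800)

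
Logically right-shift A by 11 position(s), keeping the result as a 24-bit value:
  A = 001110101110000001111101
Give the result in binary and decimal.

Logical shift right by 11: drop the bottom 11 bit(s), prepend 11 zero(s) on the left.
  001110101110000001111101  ->  keep [0011101011100], discard [00001111101], prepend 00000000000
= 000000000000011101011100

Answer: 000000000000011101011100 (1884)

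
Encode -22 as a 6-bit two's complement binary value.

1. Binary of +22:  010110
2. Invert bits:     101001
3. Add 1:           101010

Answer: 101010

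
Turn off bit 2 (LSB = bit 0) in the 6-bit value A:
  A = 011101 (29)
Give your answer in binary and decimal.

Mask = ~(1 << 2) = 111011
Bit 2 of A is 1, so AND-ing with the mask clears it to 0.
  011101
& 111011
--------
  011001

Answer: 011001 (25)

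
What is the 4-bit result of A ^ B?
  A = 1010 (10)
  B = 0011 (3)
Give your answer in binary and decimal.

Apply ^ to each column (1 where bits differ):
  1010
^ 0011
------
  1001

Answer: 1001 (9)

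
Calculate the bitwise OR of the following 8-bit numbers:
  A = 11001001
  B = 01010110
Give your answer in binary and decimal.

Apply | to each column (1 where either bit is 1):
  11001001
| 01010110
----------
  11011111

Answer: 11011111 (223)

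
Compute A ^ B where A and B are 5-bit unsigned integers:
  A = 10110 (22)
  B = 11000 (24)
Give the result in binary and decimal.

Apply ^ to each column (1 where bits differ):
  10110
^ 11000
-------
  01110

Answer: 01110 (14)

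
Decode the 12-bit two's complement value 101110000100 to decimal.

MSB is 1, so the value is negative. Find the magnitude:
1. Invert bits:  010001111011
2. Add 1:        010001111100  = 1148
3. Apply sign:   -1148

Answer: -1148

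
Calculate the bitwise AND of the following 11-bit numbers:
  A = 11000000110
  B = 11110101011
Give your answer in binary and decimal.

Apply & to each column (1 only where both bits are 1):
  11000000110
& 11110101011
-------------
  11000000010

Answer: 11000000010 (1538)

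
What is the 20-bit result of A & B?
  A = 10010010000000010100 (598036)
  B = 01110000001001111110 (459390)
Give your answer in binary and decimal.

Apply & to each column (1 only where both bits are 1):
  10010010000000010100
& 01110000001001111110
----------------------
  00010000000000010100

Answer: 00010000000000010100 (65556)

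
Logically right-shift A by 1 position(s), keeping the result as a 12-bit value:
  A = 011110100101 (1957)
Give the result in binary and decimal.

Logical shift right by 1: drop the bottom 1 bit(s), prepend 1 zero(s) on the left.
  011110100101  ->  keep [01111010010], discard [1], prepend 0
= 001111010010

Answer: 001111010010 (978)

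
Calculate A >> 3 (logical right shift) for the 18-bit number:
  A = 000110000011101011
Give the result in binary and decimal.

Logical shift right by 3: drop the bottom 3 bit(s), prepend 3 zero(s) on the left.
  000110000011101011  ->  keep [000110000011101], discard [011], prepend 000
= 000000110000011101

Answer: 000000110000011101 (3101)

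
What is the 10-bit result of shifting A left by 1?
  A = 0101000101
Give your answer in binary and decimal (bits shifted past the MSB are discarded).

Shift left by 1: drop the top 1 bit(s), append 1 zero(s) on the right.
  0101000101  ->  discard [0], keep [101000101], append 0
= 1010001010

Answer: 1010001010 (650)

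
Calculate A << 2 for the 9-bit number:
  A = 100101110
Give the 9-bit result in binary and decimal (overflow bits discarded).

Shift left by 2: drop the top 2 bit(s), append 2 zero(s) on the right.
  100101110  ->  discard [10], keep [0101110], append 00
= 010111000

Answer: 010111000 (184)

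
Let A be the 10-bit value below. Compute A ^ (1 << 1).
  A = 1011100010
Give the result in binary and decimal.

Mask = 1 << 1 = 0000000010
Bit 1 of A is 1; XOR with the mask flips it to 0.
  1011100010
^ 0000000010
------------
  1011100000

Answer: 1011100000 (736)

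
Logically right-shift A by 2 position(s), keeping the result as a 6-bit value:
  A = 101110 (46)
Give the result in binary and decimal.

Logical shift right by 2: drop the bottom 2 bit(s), prepend 2 zero(s) on the left.
  101110  ->  keep [1011], discard [10], prepend 00
= 001011

Answer: 001011 (11)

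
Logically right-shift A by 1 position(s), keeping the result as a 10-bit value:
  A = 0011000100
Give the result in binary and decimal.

Logical shift right by 1: drop the bottom 1 bit(s), prepend 1 zero(s) on the left.
  0011000100  ->  keep [001100010], discard [0], prepend 0
= 0001100010

Answer: 0001100010 (98)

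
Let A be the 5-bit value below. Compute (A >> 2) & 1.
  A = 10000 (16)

Bit 2 is the 3rd from the right.
  10000
    ^
That bit is 0.

Answer: 0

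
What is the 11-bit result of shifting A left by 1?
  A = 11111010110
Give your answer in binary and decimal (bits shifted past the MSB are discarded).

Shift left by 1: drop the top 1 bit(s), append 1 zero(s) on the right.
  11111010110  ->  discard [1], keep [1111010110], append 0
= 11110101100

Answer: 11110101100 (1964)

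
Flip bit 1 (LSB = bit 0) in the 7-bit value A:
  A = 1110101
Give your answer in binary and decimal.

Mask = 1 << 1 = 0000010
Bit 1 of A is 0; XOR with the mask flips it to 1.
  1110101
^ 0000010
---------
  1110111

Answer: 1110111 (119)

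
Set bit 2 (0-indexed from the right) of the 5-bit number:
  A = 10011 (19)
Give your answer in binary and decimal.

Mask = 1 << 2 = 00100
Bit 2 of A is 0, so OR-ing with the mask flips it to 1.
  10011
| 00100
-------
  10111

Answer: 10111 (23)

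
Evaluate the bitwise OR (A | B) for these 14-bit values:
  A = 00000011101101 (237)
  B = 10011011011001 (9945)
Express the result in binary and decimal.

Apply | to each column (1 where either bit is 1):
  00000011101101
| 10011011011001
----------------
  10011011111101

Answer: 10011011111101 (9981)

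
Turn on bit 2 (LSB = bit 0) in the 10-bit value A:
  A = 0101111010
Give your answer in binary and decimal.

Mask = 1 << 2 = 0000000100
Bit 2 of A is 0, so OR-ing with the mask flips it to 1.
  0101111010
| 0000000100
------------
  0101111110

Answer: 0101111110 (382)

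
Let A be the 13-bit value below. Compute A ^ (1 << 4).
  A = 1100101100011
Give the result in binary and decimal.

Mask = 1 << 4 = 0000000010000
Bit 4 of A is 0; XOR with the mask flips it to 1.
  1100101100011
^ 0000000010000
---------------
  1100101110011

Answer: 1100101110011 (6515)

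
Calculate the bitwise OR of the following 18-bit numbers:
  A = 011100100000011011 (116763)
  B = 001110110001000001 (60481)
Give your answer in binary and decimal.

Apply | to each column (1 where either bit is 1):
  011100100000011011
| 001110110001000001
--------------------
  011110110001011011

Answer: 011110110001011011 (126043)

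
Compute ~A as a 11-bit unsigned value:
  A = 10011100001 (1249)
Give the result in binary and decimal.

Flip each bit (0->1, 1->0):
  10011100001
  01100011110

Answer: 01100011110 (798)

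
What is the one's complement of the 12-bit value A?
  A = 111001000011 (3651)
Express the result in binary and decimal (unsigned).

Flip each bit (0->1, 1->0):
  111001000011
  000110111100

Answer: 000110111100 (444)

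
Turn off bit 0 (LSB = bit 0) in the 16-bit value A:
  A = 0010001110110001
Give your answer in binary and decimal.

Mask = ~(1 << 0) = 1111111111111110
Bit 0 of A is 1, so AND-ing with the mask clears it to 0.
  0010001110110001
& 1111111111111110
------------------
  0010001110110000

Answer: 0010001110110000 (9136)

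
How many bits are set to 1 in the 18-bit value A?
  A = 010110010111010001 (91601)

010110010111010001
1-bits at positions (from bit 0 = LSB): 0, 4, 6, 7, 8, 10, 13, 14, 16
Count = 9

Answer: 9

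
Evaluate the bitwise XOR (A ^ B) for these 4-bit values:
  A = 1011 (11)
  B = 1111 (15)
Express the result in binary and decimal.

Apply ^ to each column (1 where bits differ):
  1011
^ 1111
------
  0100

Answer: 0100 (4)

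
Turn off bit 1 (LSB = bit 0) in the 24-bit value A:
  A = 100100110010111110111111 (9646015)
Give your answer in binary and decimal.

Mask = ~(1 << 1) = 111111111111111111111101
Bit 1 of A is 1, so AND-ing with the mask clears it to 0.
  100100110010111110111111
& 111111111111111111111101
--------------------------
  100100110010111110111101

Answer: 100100110010111110111101 (9646013)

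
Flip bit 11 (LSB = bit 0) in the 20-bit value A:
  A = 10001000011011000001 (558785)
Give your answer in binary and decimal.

Mask = 1 << 11 = 00000000100000000000
Bit 11 of A is 0; XOR with the mask flips it to 1.
  10001000011011000001
^ 00000000100000000000
----------------------
  10001000111011000001

Answer: 10001000111011000001 (560833)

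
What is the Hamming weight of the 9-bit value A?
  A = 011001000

011001000
1-bits at positions (from bit 0 = LSB): 3, 6, 7
Count = 3

Answer: 3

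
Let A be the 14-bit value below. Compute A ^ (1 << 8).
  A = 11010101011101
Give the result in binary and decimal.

Mask = 1 << 8 = 00000100000000
Bit 8 of A is 1; XOR with the mask flips it to 0.
  11010101011101
^ 00000100000000
----------------
  11010001011101

Answer: 11010001011101 (13405)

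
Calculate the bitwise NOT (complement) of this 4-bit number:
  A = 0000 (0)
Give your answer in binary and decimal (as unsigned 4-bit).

Flip each bit (0->1, 1->0):
  0000
  1111

Answer: 1111 (15)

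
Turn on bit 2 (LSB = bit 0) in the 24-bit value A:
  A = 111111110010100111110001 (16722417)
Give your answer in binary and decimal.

Mask = 1 << 2 = 000000000000000000000100
Bit 2 of A is 0, so OR-ing with the mask flips it to 1.
  111111110010100111110001
| 000000000000000000000100
--------------------------
  111111110010100111110101

Answer: 111111110010100111110101 (16722421)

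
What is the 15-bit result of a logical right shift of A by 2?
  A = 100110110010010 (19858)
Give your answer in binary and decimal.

Logical shift right by 2: drop the bottom 2 bit(s), prepend 2 zero(s) on the left.
  100110110010010  ->  keep [1001101100100], discard [10], prepend 00
= 001001101100100

Answer: 001001101100100 (4964)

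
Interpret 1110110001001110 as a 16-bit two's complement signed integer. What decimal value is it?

MSB is 1, so the value is negative. Find the magnitude:
1. Invert bits:  0001001110110001
2. Add 1:        0001001110110010  = 5042
3. Apply sign:   -5042

Answer: -5042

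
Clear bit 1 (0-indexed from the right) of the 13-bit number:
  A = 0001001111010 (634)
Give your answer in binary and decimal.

Mask = ~(1 << 1) = 1111111111101
Bit 1 of A is 1, so AND-ing with the mask clears it to 0.
  0001001111010
& 1111111111101
---------------
  0001001111000

Answer: 0001001111000 (632)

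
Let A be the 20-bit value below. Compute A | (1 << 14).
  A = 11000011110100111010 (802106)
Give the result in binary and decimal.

Mask = 1 << 14 = 00000100000000000000
Bit 14 of A is 0, so OR-ing with the mask flips it to 1.
  11000011110100111010
| 00000100000000000000
----------------------
  11000111110100111010

Answer: 11000111110100111010 (818490)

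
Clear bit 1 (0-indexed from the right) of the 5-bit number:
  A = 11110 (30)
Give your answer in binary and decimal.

Mask = ~(1 << 1) = 11101
Bit 1 of A is 1, so AND-ing with the mask clears it to 0.
  11110
& 11101
-------
  11100

Answer: 11100 (28)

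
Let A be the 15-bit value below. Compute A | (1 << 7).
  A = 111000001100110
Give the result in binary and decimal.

Mask = 1 << 7 = 000000010000000
Bit 7 of A is 0, so OR-ing with the mask flips it to 1.
  111000001100110
| 000000010000000
-----------------
  111000011100110

Answer: 111000011100110 (28902)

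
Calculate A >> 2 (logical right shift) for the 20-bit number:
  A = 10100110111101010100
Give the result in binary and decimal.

Logical shift right by 2: drop the bottom 2 bit(s), prepend 2 zero(s) on the left.
  10100110111101010100  ->  keep [101001101111010101], discard [00], prepend 00
= 00101001101111010101

Answer: 00101001101111010101 (170965)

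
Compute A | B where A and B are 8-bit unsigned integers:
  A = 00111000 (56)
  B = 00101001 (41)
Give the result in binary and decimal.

Apply | to each column (1 where either bit is 1):
  00111000
| 00101001
----------
  00111001

Answer: 00111001 (57)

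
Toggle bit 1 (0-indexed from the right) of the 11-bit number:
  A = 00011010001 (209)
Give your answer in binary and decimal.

Mask = 1 << 1 = 00000000010
Bit 1 of A is 0; XOR with the mask flips it to 1.
  00011010001
^ 00000000010
-------------
  00011010011

Answer: 00011010011 (211)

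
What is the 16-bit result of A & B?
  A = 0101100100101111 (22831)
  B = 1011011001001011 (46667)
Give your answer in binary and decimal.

Apply & to each column (1 only where both bits are 1):
  0101100100101111
& 1011011001001011
------------------
  0001000000001011

Answer: 0001000000001011 (4107)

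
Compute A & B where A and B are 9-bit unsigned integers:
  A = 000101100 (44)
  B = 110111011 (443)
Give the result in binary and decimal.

Apply & to each column (1 only where both bits are 1):
  000101100
& 110111011
-----------
  000101000

Answer: 000101000 (40)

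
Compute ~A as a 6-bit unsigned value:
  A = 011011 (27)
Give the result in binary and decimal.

Flip each bit (0->1, 1->0):
  011011
  100100

Answer: 100100 (36)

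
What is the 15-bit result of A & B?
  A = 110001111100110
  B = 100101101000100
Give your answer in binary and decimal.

Apply & to each column (1 only where both bits are 1):
  110001111100110
& 100101101000100
-----------------
  100001101000100

Answer: 100001101000100 (17220)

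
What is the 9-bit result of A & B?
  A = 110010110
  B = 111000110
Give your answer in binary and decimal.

Apply & to each column (1 only where both bits are 1):
  110010110
& 111000110
-----------
  110000110

Answer: 110000110 (390)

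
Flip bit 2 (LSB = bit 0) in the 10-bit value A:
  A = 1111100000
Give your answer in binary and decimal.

Mask = 1 << 2 = 0000000100
Bit 2 of A is 0; XOR with the mask flips it to 1.
  1111100000
^ 0000000100
------------
  1111100100

Answer: 1111100100 (996)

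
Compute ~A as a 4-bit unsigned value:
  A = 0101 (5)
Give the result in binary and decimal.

Flip each bit (0->1, 1->0):
  0101
  1010

Answer: 1010 (10)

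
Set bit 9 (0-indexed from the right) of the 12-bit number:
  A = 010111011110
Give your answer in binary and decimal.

Mask = 1 << 9 = 001000000000
Bit 9 of A is 0, so OR-ing with the mask flips it to 1.
  010111011110
| 001000000000
--------------
  011111011110

Answer: 011111011110 (2014)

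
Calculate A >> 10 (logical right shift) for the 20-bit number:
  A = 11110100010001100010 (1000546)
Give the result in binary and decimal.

Logical shift right by 10: drop the bottom 10 bit(s), prepend 10 zero(s) on the left.
  11110100010001100010  ->  keep [1111010001], discard [0001100010], prepend 0000000000
= 00000000001111010001

Answer: 00000000001111010001 (977)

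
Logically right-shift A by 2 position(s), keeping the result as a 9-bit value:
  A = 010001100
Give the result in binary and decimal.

Logical shift right by 2: drop the bottom 2 bit(s), prepend 2 zero(s) on the left.
  010001100  ->  keep [0100011], discard [00], prepend 00
= 000100011

Answer: 000100011 (35)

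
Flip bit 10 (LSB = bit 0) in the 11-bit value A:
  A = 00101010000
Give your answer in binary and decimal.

Mask = 1 << 10 = 10000000000
Bit 10 of A is 0; XOR with the mask flips it to 1.
  00101010000
^ 10000000000
-------------
  10101010000

Answer: 10101010000 (1360)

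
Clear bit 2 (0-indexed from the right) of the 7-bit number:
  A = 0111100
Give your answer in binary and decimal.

Mask = ~(1 << 2) = 1111011
Bit 2 of A is 1, so AND-ing with the mask clears it to 0.
  0111100
& 1111011
---------
  0111000

Answer: 0111000 (56)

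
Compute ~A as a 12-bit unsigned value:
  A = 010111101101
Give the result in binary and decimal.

Flip each bit (0->1, 1->0):
  010111101101
  101000010010

Answer: 101000010010 (2578)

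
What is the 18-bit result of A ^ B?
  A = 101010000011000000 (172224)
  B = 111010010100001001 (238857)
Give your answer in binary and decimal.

Apply ^ to each column (1 where bits differ):
  101010000011000000
^ 111010010100001001
--------------------
  010000010111001001

Answer: 010000010111001001 (67017)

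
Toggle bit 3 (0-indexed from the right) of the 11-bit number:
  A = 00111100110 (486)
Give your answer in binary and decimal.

Mask = 1 << 3 = 00000001000
Bit 3 of A is 0; XOR with the mask flips it to 1.
  00111100110
^ 00000001000
-------------
  00111101110

Answer: 00111101110 (494)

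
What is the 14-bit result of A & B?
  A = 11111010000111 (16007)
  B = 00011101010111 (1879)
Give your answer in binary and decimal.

Apply & to each column (1 only where both bits are 1):
  11111010000111
& 00011101010111
----------------
  00011000000111

Answer: 00011000000111 (1543)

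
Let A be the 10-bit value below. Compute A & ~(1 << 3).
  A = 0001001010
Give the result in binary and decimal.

Mask = ~(1 << 3) = 1111110111
Bit 3 of A is 1, so AND-ing with the mask clears it to 0.
  0001001010
& 1111110111
------------
  0001000010

Answer: 0001000010 (66)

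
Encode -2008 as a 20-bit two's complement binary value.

1. Binary of +2008:  00000000011111011000
2. Invert bits:     11111111100000100111
3. Add 1:           11111111100000101000

Answer: 11111111100000101000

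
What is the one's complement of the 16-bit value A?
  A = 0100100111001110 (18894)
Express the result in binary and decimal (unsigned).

Flip each bit (0->1, 1->0):
  0100100111001110
  1011011000110001

Answer: 1011011000110001 (46641)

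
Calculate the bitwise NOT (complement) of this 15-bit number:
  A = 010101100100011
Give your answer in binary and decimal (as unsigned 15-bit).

Flip each bit (0->1, 1->0):
  010101100100011
  101010011011100

Answer: 101010011011100 (21724)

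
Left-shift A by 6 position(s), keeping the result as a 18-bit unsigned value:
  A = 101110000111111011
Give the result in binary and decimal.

Shift left by 6: drop the top 6 bit(s), append 6 zero(s) on the right.
  101110000111111011  ->  discard [101110], keep [000111111011], append 000000
= 000111111011000000

Answer: 000111111011000000 (32448)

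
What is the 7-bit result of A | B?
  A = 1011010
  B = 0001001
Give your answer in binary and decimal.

Apply | to each column (1 where either bit is 1):
  1011010
| 0001001
---------
  1011011

Answer: 1011011 (91)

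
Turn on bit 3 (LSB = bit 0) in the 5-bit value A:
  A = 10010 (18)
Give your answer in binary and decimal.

Mask = 1 << 3 = 01000
Bit 3 of A is 0, so OR-ing with the mask flips it to 1.
  10010
| 01000
-------
  11010

Answer: 11010 (26)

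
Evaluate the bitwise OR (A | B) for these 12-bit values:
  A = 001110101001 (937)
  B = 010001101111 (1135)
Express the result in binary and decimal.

Apply | to each column (1 where either bit is 1):
  001110101001
| 010001101111
--------------
  011111101111

Answer: 011111101111 (2031)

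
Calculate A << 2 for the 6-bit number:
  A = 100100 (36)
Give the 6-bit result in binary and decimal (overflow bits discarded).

Shift left by 2: drop the top 2 bit(s), append 2 zero(s) on the right.
  100100  ->  discard [10], keep [0100], append 00
= 010000

Answer: 010000 (16)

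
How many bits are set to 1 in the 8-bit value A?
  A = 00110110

00110110
1-bits at positions (from bit 0 = LSB): 1, 2, 4, 5
Count = 4

Answer: 4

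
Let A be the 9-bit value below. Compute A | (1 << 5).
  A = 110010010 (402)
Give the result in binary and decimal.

Mask = 1 << 5 = 000100000
Bit 5 of A is 0, so OR-ing with the mask flips it to 1.
  110010010
| 000100000
-----------
  110110010

Answer: 110110010 (434)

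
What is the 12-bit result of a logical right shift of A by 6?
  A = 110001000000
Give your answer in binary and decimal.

Logical shift right by 6: drop the bottom 6 bit(s), prepend 6 zero(s) on the left.
  110001000000  ->  keep [110001], discard [000000], prepend 000000
= 000000110001

Answer: 000000110001 (49)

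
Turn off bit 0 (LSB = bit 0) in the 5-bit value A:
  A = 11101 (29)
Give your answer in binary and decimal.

Mask = ~(1 << 0) = 11110
Bit 0 of A is 1, so AND-ing with the mask clears it to 0.
  11101
& 11110
-------
  11100

Answer: 11100 (28)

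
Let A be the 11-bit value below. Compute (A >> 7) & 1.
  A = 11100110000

Bit 7 is the 8th from the right.
  11100110000
     ^
That bit is 0.

Answer: 0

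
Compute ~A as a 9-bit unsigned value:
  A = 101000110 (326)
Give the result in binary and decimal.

Flip each bit (0->1, 1->0):
  101000110
  010111001

Answer: 010111001 (185)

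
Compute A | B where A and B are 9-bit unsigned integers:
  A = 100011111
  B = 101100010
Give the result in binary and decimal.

Apply | to each column (1 where either bit is 1):
  100011111
| 101100010
-----------
  101111111

Answer: 101111111 (383)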